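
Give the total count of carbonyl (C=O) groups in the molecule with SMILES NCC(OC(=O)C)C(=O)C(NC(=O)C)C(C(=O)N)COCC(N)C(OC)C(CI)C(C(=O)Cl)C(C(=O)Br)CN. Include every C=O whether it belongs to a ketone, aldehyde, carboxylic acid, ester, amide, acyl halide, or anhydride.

6

CH(OCOCH3): ester, 1 C=O (running total 1).
CO: ketone, 1 C=O (running total 2).
CH(NHCOCH3): amide, 1 C=O (running total 3).
CH(CONH2): amide, 1 C=O (running total 4).
CH(COCl): acyl halide, 1 C=O (running total 5).
CH(COBr): acyl halide, 1 C=O (running total 6).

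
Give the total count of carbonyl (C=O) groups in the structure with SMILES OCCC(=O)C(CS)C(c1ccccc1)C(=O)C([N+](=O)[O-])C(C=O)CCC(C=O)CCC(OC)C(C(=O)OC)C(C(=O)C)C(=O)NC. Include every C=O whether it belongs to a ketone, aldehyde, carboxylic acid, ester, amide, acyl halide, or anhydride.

CO: ketone, 1 C=O (running total 1).
CO: ketone, 1 C=O (running total 2).
CH(CHO): aldehyde, 1 C=O (running total 3).
CH(CHO): aldehyde, 1 C=O (running total 4).
CH(COOCH3): ester, 1 C=O (running total 5).
CH(COCH3): ketone, 1 C=O (running total 6).
CONHCH3: amide, 1 C=O (running total 7).

7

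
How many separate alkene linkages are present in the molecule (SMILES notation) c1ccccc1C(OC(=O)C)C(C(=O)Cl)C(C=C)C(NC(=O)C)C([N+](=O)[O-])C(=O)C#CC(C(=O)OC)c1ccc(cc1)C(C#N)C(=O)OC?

1

C6H5– phenyl ring → arene.
pendant –OC(=O)CH3: an acyloxy group → ester.
pendant –C(=O)X: carbonyl C bonded to C and halogen → acyl halide.
pendant –CH=CH2: C=C double bond → alkene.
pendant –NHC(=O)CH3: N bonded to a carbonyl → amide (not amine).
–NO2 on an sp³ carbon → nitro (the N=O is not a carbonyl).
–C(=O)– with carbon on both sides → ketone.
C≡C triple bond → alkyne.
pendant –COOCH3: carbonyl C bonded to C and –OCH3 → ester.
para-disubstituted benzene ring → arene.
pendant –C≡N: nitrile.
–C(=O)OCH3: carbonyl C bonded to C and to –OCH3 → ester (not ketone + ether).
Alkene appears at: CH(CH=CH2) → 1.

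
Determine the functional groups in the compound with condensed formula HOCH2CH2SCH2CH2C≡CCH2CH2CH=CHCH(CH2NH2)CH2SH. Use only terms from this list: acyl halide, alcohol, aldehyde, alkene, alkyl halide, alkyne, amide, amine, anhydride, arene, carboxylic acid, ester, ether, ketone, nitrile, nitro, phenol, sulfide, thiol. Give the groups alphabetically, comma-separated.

Taking each segment in turn:
  HOCH2: HO– on an sp³ carbon → alcohol.
  CH2SCH2: C–S–C linkage → sulfide (thioether).
  C≡C: C≡C triple bond → alkyne.
  CH=CH: C=C double bond → alkene.
  CH(CH2NH2): pendant –CH2NH2: N on sp³ C, no adjacent C=O → amine.
  CH2SH: –SH on an sp³ carbon → thiol.

alcohol, alkene, alkyne, amine, sulfide, thiol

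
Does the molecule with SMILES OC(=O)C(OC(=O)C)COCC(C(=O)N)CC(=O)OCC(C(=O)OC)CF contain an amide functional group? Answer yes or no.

yes

–COOH: carbonyl C bonded to –OH and C → carboxylic acid (the –OH is not a separate alcohol).
pendant –OC(=O)CH3: an acyloxy group → ester.
C–O–C with sp³ carbons on both sides and no adjacent C=O → ether.
pendant –CONH2: carbonyl C bonded to C and N → amide.
–C(=O)–O–C with C on the carbonyl side → ester.
pendant –COOCH3: carbonyl C bonded to C and –OCH3 → ester.
halogen on an sp³ carbon → alkyl halide.
The CH(CONH2) segment supplies the amide: pendant –CONH2: carbonyl C bonded to C and N → amide.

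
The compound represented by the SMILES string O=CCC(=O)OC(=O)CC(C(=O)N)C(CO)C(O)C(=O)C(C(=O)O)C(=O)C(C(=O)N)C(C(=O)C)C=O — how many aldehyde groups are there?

2

Taking each segment in turn:
  OHC: terminal –CHO: carbonyl C bonded to H and C → aldehyde.
  CH2CO-O-COCH2: two acyl groups sharing one oxygen, –C(=O)–O–C(=O)– → anhydride.
  CH(CONH2): pendant –CONH2: carbonyl C bonded to C and N → amide.
  CH(CH2OH): pendant –CH2OH on an sp³ backbone C → alcohol.
  CH(OH): –OH on an sp³ carbon → alcohol (secondary).
  CO: –C(=O)– with carbon on both sides → ketone.
  CH(COOH): pendant –COOH: carbonyl C bonded to C and –OH → carboxylic acid.
  CO: –C(=O)– with carbon on both sides → ketone.
  CH(CONH2): pendant –CONH2: carbonyl C bonded to C and N → amide.
  CH(COCH3): pendant –COCH3: carbonyl C bonded to two carbons → ketone.
  CHO: terminal –CHO: carbonyl C bonded to H and C → aldehyde.
Aldehyde appears at: OHC, CHO → 2.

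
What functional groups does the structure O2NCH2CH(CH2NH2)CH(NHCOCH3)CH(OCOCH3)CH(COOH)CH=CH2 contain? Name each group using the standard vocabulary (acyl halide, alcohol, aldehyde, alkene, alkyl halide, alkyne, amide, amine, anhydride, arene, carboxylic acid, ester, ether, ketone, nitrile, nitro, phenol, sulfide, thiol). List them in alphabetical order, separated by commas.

alkene, amide, amine, carboxylic acid, ester, nitro

Working along the chain:
  O2NCH2: –NO2 on carbon → nitro group.
  CH(CH2NH2): pendant –CH2NH2: N on sp³ C, no adjacent C=O → amine.
  CH(NHCOCH3): pendant –NHC(=O)CH3: N bonded to a carbonyl → amide (not amine).
  CH(OCOCH3): pendant –OC(=O)CH3: an acyloxy group → ester.
  CH(COOH): pendant –COOH: carbonyl C bonded to C and –OH → carboxylic acid.
  CH=CH2: C=C double bond → alkene.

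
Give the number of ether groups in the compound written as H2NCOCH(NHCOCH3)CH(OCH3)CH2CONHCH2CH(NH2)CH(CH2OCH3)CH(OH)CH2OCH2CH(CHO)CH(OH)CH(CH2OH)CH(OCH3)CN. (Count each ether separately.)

4

Taking each segment in turn:
  H2NCO: –C(=O)NH2: carbonyl C bonded to C and to N → amide (the N is not a separate amine).
  CH(NHCOCH3): pendant –NHC(=O)CH3: N bonded to a carbonyl → amide (not amine).
  CH(OCH3): pendant –OCH3: C–O–C with sp³ C, no adjacent C=O → ether.
  CH2CONHCH2: –C(=O)–N– linkage → amide (the N is not an amine).
  CH(NH2): –NH2 on an sp³ carbon with no adjacent C=O → amine.
  CH(CH2OCH3): pendant –CH2OCH3: C–O–C linkage → ether.
  CH(OH): –OH on an sp³ carbon → alcohol (secondary).
  CH2OCH2: C–O–C with sp³ carbons on both sides and no adjacent C=O → ether.
  CH(CHO): pendant –CHO: carbonyl C bonded to C and H → aldehyde.
  CH(OH): –OH on an sp³ carbon → alcohol (secondary).
  CH(CH2OH): pendant –CH2OH on an sp³ backbone C → alcohol.
  CH(OCH3): pendant –OCH3: C–O–C with sp³ C, no adjacent C=O → ether.
  CN: –C≡N: carbon triple-bonded to nitrogen → nitrile.
Ether appears at: CH(OCH3), CH(CH2OCH3), CH2OCH2, CH(OCH3) → 4.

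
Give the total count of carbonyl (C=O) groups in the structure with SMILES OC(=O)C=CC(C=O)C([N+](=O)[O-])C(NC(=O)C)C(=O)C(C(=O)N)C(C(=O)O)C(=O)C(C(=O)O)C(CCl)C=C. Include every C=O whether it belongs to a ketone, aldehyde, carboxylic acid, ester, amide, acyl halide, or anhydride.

HOOC: carboxylic acid, 1 C=O (running total 1).
CH(CHO): aldehyde, 1 C=O (running total 2).
CH(NHCOCH3): amide, 1 C=O (running total 3).
CO: ketone, 1 C=O (running total 4).
CH(CONH2): amide, 1 C=O (running total 5).
CH(COOH): carboxylic acid, 1 C=O (running total 6).
CO: ketone, 1 C=O (running total 7).
CH(COOH): carboxylic acid, 1 C=O (running total 8).

8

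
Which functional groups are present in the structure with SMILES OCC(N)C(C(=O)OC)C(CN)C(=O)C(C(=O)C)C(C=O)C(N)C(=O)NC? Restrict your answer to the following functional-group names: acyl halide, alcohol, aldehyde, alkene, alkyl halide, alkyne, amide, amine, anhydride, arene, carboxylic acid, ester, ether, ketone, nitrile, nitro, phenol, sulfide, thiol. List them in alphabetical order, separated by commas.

Working along the chain:
  HOCH2: HO– on an sp³ carbon → alcohol.
  CH(NH2): –NH2 on an sp³ carbon with no adjacent C=O → amine.
  CH(COOCH3): pendant –COOCH3: carbonyl C bonded to C and –OCH3 → ester.
  CH(CH2NH2): pendant –CH2NH2: N on sp³ C, no adjacent C=O → amine.
  CO: –C(=O)– with carbon on both sides → ketone.
  CH(COCH3): pendant –COCH3: carbonyl C bonded to two carbons → ketone.
  CH(CHO): pendant –CHO: carbonyl C bonded to C and H → aldehyde.
  CH(NH2): –NH2 on an sp³ carbon with no adjacent C=O → amine.
  CONHCH3: –C(=O)NHCH3: carbonyl C bonded to C and to N → amide (the N is not an amine).

alcohol, aldehyde, amide, amine, ester, ketone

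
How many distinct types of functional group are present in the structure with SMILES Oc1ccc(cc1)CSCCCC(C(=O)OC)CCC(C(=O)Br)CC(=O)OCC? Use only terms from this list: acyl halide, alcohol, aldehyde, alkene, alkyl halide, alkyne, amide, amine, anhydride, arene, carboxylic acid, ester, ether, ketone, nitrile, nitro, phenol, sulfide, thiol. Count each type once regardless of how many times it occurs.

–OH attached directly to an aromatic ring → phenol (not alcohol); the ring itself is an arene.
C–S–C linkage → sulfide (thioether).
pendant –COOCH3: carbonyl C bonded to C and –OCH3 → ester.
pendant –C(=O)X: carbonyl C bonded to C and halogen → acyl halide.
–C(=O)OCH2CH3: carbonyl C bonded to C and to –OEt → ester.
Distinct types present: acyl halide, arene, ester, phenol, sulfide.

5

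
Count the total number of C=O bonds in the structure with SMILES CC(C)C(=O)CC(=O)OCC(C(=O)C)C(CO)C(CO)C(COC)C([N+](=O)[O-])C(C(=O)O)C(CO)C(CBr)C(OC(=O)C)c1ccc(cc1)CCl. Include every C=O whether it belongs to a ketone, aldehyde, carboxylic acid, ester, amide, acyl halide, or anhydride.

CO: ketone, 1 C=O (running total 1).
CH2COOCH2: ester, 1 C=O (running total 2).
CH(COCH3): ketone, 1 C=O (running total 3).
CH(COOH): carboxylic acid, 1 C=O (running total 4).
CH(OCOCH3): ester, 1 C=O (running total 5).

5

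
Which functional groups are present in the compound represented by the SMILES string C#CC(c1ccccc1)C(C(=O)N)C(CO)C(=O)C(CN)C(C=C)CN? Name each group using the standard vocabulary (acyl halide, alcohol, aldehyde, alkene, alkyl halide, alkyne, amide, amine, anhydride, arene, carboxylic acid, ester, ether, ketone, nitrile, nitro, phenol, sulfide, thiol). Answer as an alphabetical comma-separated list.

alcohol, alkene, alkyne, amide, amine, arene, ketone

Taking each segment in turn:
  HC≡C: C≡C triple bond → alkyne.
  CH(C6H5): pendant –C6H5: benzene ring → arene.
  CH(CONH2): pendant –CONH2: carbonyl C bonded to C and N → amide.
  CH(CH2OH): pendant –CH2OH on an sp³ backbone C → alcohol.
  CO: –C(=O)– with carbon on both sides → ketone.
  CH(CH2NH2): pendant –CH2NH2: N on sp³ C, no adjacent C=O → amine.
  CH(CH=CH2): pendant –CH=CH2: C=C double bond → alkene.
  CH2NH2: –NH2 on an sp³ carbon with no adjacent C=O → amine.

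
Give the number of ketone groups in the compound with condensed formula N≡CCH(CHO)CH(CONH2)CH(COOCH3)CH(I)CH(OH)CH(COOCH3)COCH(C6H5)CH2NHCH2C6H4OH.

1

N≡C–: carbon triple-bonded to nitrogen → nitrile.
pendant –CHO: carbonyl C bonded to C and H → aldehyde.
pendant –CONH2: carbonyl C bonded to C and N → amide.
pendant –COOCH3: carbonyl C bonded to C and –OCH3 → ester.
halogen on an sp³ carbon → alkyl halide.
–OH on an sp³ carbon → alcohol (secondary).
pendant –COOCH3: carbonyl C bonded to C and –OCH3 → ester.
–C(=O)– with carbon on both sides → ketone.
pendant –C6H5: benzene ring → arene.
C–N–C with sp³ carbons and no adjacent C=O → amine (secondary).
–OH attached directly to an aromatic ring → phenol (not alcohol); the ring itself is an arene.
Ketone appears at: CO → 1.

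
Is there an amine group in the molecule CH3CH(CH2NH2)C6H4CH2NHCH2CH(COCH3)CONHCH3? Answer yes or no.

Taking each segment in turn:
  CH(CH2NH2): pendant –CH2NH2: N on sp³ C, no adjacent C=O → amine.
  C6H4: para-disubstituted benzene ring → arene.
  CH2NHCH2: C–N–C with sp³ carbons and no adjacent C=O → amine (secondary).
  CH(COCH3): pendant –COCH3: carbonyl C bonded to two carbons → ketone.
  CONHCH3: –C(=O)NHCH3: carbonyl C bonded to C and to N → amide (the N is not an amine).
The CH(CH2NH2) segment supplies the amine: pendant –CH2NH2: N on sp³ C, no adjacent C=O → amine.

yes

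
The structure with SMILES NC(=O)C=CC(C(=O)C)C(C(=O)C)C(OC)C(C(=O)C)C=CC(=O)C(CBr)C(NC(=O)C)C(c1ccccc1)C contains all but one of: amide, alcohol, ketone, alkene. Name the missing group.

alcohol

alkene: present (CH=CH — C=C double bond → alkene).
amide: present (H2NCO — –C(=O)NH2: carbonyl C bonded to C and to N → amide (the N is not a separate amine)).
ketone: present (CH(COCH3) — pendant –COCH3: carbonyl C bonded to two carbons → ketone).
alcohol: no segment matches this pattern.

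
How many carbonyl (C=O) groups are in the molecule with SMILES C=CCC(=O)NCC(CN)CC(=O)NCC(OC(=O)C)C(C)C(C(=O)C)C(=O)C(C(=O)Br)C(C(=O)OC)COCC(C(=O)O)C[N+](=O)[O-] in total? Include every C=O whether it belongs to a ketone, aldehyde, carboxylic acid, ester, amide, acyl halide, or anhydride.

8

CH2CONHCH2: amide, 1 C=O (running total 1).
CH2CONHCH2: amide, 1 C=O (running total 2).
CH(OCOCH3): ester, 1 C=O (running total 3).
CH(COCH3): ketone, 1 C=O (running total 4).
CO: ketone, 1 C=O (running total 5).
CH(COBr): acyl halide, 1 C=O (running total 6).
CH(COOCH3): ester, 1 C=O (running total 7).
CH(COOH): carboxylic acid, 1 C=O (running total 8).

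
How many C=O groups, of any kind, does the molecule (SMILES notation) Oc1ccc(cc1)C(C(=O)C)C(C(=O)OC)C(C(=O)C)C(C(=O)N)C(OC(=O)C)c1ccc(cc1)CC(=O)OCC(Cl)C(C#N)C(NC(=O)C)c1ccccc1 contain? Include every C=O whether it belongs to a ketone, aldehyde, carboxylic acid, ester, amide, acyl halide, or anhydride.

CH(COCH3): ketone, 1 C=O (running total 1).
CH(COOCH3): ester, 1 C=O (running total 2).
CH(COCH3): ketone, 1 C=O (running total 3).
CH(CONH2): amide, 1 C=O (running total 4).
CH(OCOCH3): ester, 1 C=O (running total 5).
CH2COOCH2: ester, 1 C=O (running total 6).
CH(NHCOCH3): amide, 1 C=O (running total 7).

7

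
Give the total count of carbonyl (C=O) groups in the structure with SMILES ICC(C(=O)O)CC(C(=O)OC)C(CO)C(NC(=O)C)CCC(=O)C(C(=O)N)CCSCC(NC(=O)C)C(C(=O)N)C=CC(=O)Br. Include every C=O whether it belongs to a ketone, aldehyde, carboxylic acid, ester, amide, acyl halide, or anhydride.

8

CH(COOH): carboxylic acid, 1 C=O (running total 1).
CH(COOCH3): ester, 1 C=O (running total 2).
CH(NHCOCH3): amide, 1 C=O (running total 3).
CO: ketone, 1 C=O (running total 4).
CH(CONH2): amide, 1 C=O (running total 5).
CH(NHCOCH3): amide, 1 C=O (running total 6).
CH(CONH2): amide, 1 C=O (running total 7).
COBr: acyl halide, 1 C=O (running total 8).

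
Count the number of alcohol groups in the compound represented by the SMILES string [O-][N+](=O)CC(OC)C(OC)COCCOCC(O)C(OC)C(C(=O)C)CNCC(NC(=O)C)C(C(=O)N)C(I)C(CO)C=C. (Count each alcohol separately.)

–NO2 on carbon → nitro group.
pendant –OCH3: C–O–C with sp³ C, no adjacent C=O → ether.
pendant –OCH3: C–O–C with sp³ C, no adjacent C=O → ether.
C–O–C with sp³ carbons on both sides and no adjacent C=O → ether.
C–O–C with sp³ carbons on both sides and no adjacent C=O → ether.
–OH on an sp³ carbon → alcohol (secondary).
pendant –OCH3: C–O–C with sp³ C, no adjacent C=O → ether.
pendant –COCH3: carbonyl C bonded to two carbons → ketone.
C–N–C with sp³ carbons and no adjacent C=O → amine (secondary).
pendant –NHC(=O)CH3: N bonded to a carbonyl → amide (not amine).
pendant –CONH2: carbonyl C bonded to C and N → amide.
halogen on an sp³ carbon → alkyl halide.
pendant –CH2OH on an sp³ backbone C → alcohol.
C=C double bond → alkene.
Alcohol appears at: CH(OH), CH(CH2OH) → 2.

2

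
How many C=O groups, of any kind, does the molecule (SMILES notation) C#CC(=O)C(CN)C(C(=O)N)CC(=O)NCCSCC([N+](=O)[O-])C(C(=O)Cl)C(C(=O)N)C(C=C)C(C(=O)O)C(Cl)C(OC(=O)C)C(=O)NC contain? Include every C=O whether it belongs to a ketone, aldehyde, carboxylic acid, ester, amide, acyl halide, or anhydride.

8

CO: ketone, 1 C=O (running total 1).
CH(CONH2): amide, 1 C=O (running total 2).
CH2CONHCH2: amide, 1 C=O (running total 3).
CH(COCl): acyl halide, 1 C=O (running total 4).
CH(CONH2): amide, 1 C=O (running total 5).
CH(COOH): carboxylic acid, 1 C=O (running total 6).
CH(OCOCH3): ester, 1 C=O (running total 7).
CONHCH3: amide, 1 C=O (running total 8).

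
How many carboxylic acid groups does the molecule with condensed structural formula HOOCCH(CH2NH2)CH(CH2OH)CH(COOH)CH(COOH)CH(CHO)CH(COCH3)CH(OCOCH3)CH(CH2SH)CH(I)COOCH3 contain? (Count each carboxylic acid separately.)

–COOH: carbonyl C bonded to –OH and C → carboxylic acid (the –OH is not a separate alcohol).
pendant –CH2NH2: N on sp³ C, no adjacent C=O → amine.
pendant –CH2OH on an sp³ backbone C → alcohol.
pendant –COOH: carbonyl C bonded to C and –OH → carboxylic acid.
pendant –COOH: carbonyl C bonded to C and –OH → carboxylic acid.
pendant –CHO: carbonyl C bonded to C and H → aldehyde.
pendant –COCH3: carbonyl C bonded to two carbons → ketone.
pendant –OC(=O)CH3: an acyloxy group → ester.
pendant –CH2SH → thiol.
halogen on an sp³ carbon → alkyl halide.
–C(=O)OCH3: carbonyl C bonded to C and to –OCH3 → ester (not ketone + ether).
Carboxylic acid appears at: HOOC, CH(COOH), CH(COOH) → 3.

3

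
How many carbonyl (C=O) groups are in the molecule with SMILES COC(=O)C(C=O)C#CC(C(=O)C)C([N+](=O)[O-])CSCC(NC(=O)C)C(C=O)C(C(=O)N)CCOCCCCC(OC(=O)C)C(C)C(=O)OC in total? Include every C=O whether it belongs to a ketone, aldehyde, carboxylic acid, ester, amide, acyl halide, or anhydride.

8

CH3OOC: ester, 1 C=O (running total 1).
CH(CHO): aldehyde, 1 C=O (running total 2).
CH(COCH3): ketone, 1 C=O (running total 3).
CH(NHCOCH3): amide, 1 C=O (running total 4).
CH(CHO): aldehyde, 1 C=O (running total 5).
CH(CONH2): amide, 1 C=O (running total 6).
CH(OCOCH3): ester, 1 C=O (running total 7).
COOCH3: ester, 1 C=O (running total 8).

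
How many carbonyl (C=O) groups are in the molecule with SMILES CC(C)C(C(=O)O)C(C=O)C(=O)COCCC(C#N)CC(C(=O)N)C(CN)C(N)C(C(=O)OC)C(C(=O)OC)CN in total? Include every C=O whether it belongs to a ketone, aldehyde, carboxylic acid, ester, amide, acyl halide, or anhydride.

6

CH(COOH): carboxylic acid, 1 C=O (running total 1).
CH(CHO): aldehyde, 1 C=O (running total 2).
CO: ketone, 1 C=O (running total 3).
CH(CONH2): amide, 1 C=O (running total 4).
CH(COOCH3): ester, 1 C=O (running total 5).
CH(COOCH3): ester, 1 C=O (running total 6).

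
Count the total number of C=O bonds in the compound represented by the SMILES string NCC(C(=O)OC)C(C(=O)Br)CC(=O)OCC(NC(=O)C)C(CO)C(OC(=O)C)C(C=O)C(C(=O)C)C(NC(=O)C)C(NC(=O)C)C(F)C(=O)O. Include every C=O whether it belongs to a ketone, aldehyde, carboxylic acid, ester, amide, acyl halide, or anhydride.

10

CH(COOCH3): ester, 1 C=O (running total 1).
CH(COBr): acyl halide, 1 C=O (running total 2).
CH2COOCH2: ester, 1 C=O (running total 3).
CH(NHCOCH3): amide, 1 C=O (running total 4).
CH(OCOCH3): ester, 1 C=O (running total 5).
CH(CHO): aldehyde, 1 C=O (running total 6).
CH(COCH3): ketone, 1 C=O (running total 7).
CH(NHCOCH3): amide, 1 C=O (running total 8).
CH(NHCOCH3): amide, 1 C=O (running total 9).
COOH: carboxylic acid, 1 C=O (running total 10).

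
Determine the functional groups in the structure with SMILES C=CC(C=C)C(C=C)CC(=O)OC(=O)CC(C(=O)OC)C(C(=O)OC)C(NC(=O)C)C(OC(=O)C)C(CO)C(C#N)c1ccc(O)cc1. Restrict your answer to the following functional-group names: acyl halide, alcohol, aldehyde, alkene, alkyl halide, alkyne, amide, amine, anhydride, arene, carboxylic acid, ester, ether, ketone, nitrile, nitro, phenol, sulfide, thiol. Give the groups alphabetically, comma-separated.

Reading the structure from left to right:
  CH2=CH: C=C double bond → alkene.
  CH(CH=CH2): pendant –CH=CH2: C=C double bond → alkene.
  CH(CH=CH2): pendant –CH=CH2: C=C double bond → alkene.
  CH2CO-O-COCH2: two acyl groups sharing one oxygen, –C(=O)–O–C(=O)– → anhydride.
  CH(COOCH3): pendant –COOCH3: carbonyl C bonded to C and –OCH3 → ester.
  CH(COOCH3): pendant –COOCH3: carbonyl C bonded to C and –OCH3 → ester.
  CH(NHCOCH3): pendant –NHC(=O)CH3: N bonded to a carbonyl → amide (not amine).
  CH(OCOCH3): pendant –OC(=O)CH3: an acyloxy group → ester.
  CH(CH2OH): pendant –CH2OH on an sp³ backbone C → alcohol.
  CH(CN): pendant –C≡N: nitrile.
  C6H4OH: –OH attached directly to an aromatic ring → phenol (not alcohol); the ring itself is an arene.

alcohol, alkene, amide, anhydride, arene, ester, nitrile, phenol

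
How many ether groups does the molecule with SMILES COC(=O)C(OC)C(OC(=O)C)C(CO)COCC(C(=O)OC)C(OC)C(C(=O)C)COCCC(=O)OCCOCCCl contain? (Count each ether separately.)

Working along the chain:
  CH3OOC: CH3O–C(=O)–: carbonyl C bonded to C and to –OCH3 → ester (not ketone + ether).
  CH(OCH3): pendant –OCH3: C–O–C with sp³ C, no adjacent C=O → ether.
  CH(OCOCH3): pendant –OC(=O)CH3: an acyloxy group → ester.
  CH(CH2OH): pendant –CH2OH on an sp³ backbone C → alcohol.
  CH2OCH2: C–O–C with sp³ carbons on both sides and no adjacent C=O → ether.
  CH(COOCH3): pendant –COOCH3: carbonyl C bonded to C and –OCH3 → ester.
  CH(OCH3): pendant –OCH3: C–O–C with sp³ C, no adjacent C=O → ether.
  CH(COCH3): pendant –COCH3: carbonyl C bonded to two carbons → ketone.
  CH2OCH2: C–O–C with sp³ carbons on both sides and no adjacent C=O → ether.
  CH2COOCH2: –C(=O)–O–C with C on the carbonyl side → ester.
  CH2OCH2: C–O–C with sp³ carbons on both sides and no adjacent C=O → ether.
  CH2Cl: halogen on an sp³ carbon → alkyl halide.
Ether appears at: CH(OCH3), CH2OCH2, CH(OCH3), CH2OCH2, CH2OCH2 → 5.

5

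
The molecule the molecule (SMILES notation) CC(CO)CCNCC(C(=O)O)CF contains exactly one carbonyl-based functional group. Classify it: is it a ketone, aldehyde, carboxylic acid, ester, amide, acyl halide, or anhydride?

The carbonyl is in the CH(COOH) segment: pendant –COOH: carbonyl C bonded to C and –OH → carboxylic acid.

carboxylic acid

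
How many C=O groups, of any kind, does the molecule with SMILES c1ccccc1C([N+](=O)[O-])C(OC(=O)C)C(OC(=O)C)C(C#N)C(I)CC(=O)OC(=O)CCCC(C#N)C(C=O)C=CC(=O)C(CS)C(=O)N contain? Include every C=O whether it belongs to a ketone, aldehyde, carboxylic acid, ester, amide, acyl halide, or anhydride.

CH(OCOCH3): ester, 1 C=O (running total 1).
CH(OCOCH3): ester, 1 C=O (running total 2).
CH2CO-O-COCH2: anhydride, 2 C=O (running total 4).
CH(CHO): aldehyde, 1 C=O (running total 5).
CO: ketone, 1 C=O (running total 6).
CONH2: amide, 1 C=O (running total 7).

7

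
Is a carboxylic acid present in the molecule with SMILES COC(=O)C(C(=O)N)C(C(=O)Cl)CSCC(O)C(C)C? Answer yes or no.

CH3O–C(=O)–: carbonyl C bonded to C and to –OCH3 → ester (not ketone + ether).
pendant –CONH2: carbonyl C bonded to C and N → amide.
pendant –C(=O)X: carbonyl C bonded to C and halogen → acyl halide.
C–S–C linkage → sulfide (thioether).
–OH on an sp³ carbon → alcohol (secondary).
In CH3OOC, the acyl oxygen is bonded to carbon (–O–C), not to H, so this is an ester. In CH(CONH2), the carbonyl is bonded to nitrogen, not to –OH; that is an amide.
The groups actually present are: acyl halide, alcohol, amide, ester, sulfide.

no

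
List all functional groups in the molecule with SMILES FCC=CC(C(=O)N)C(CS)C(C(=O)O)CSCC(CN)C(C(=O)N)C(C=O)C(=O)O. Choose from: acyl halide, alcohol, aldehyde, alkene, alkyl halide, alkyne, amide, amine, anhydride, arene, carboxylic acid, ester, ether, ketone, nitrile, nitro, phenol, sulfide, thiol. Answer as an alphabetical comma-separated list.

aldehyde, alkene, alkyl halide, amide, amine, carboxylic acid, sulfide, thiol

Taking each segment in turn:
  FCH2: halogen on an sp³ carbon → alkyl halide.
  CH=CH: C=C double bond → alkene.
  CH(CONH2): pendant –CONH2: carbonyl C bonded to C and N → amide.
  CH(CH2SH): pendant –CH2SH → thiol.
  CH(COOH): pendant –COOH: carbonyl C bonded to C and –OH → carboxylic acid.
  CH2SCH2: C–S–C linkage → sulfide (thioether).
  CH(CH2NH2): pendant –CH2NH2: N on sp³ C, no adjacent C=O → amine.
  CH(CONH2): pendant –CONH2: carbonyl C bonded to C and N → amide.
  CH(CHO): pendant –CHO: carbonyl C bonded to C and H → aldehyde.
  COOH: –COOH: carbonyl C bonded to –OH and C → carboxylic acid (the –OH is not a separate alcohol).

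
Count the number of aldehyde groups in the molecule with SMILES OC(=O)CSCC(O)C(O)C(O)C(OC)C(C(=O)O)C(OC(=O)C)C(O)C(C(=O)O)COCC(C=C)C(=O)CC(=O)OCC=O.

1

Working along the chain:
  HOOC: –COOH: carbonyl C bonded to –OH and C → carboxylic acid (the –OH is not a separate alcohol).
  CH2SCH2: C–S–C linkage → sulfide (thioether).
  CH(OH): –OH on an sp³ carbon → alcohol (secondary).
  CH(OH): –OH on an sp³ carbon → alcohol (secondary).
  CH(OH): –OH on an sp³ carbon → alcohol (secondary).
  CH(OCH3): pendant –OCH3: C–O–C with sp³ C, no adjacent C=O → ether.
  CH(COOH): pendant –COOH: carbonyl C bonded to C and –OH → carboxylic acid.
  CH(OCOCH3): pendant –OC(=O)CH3: an acyloxy group → ester.
  CH(OH): –OH on an sp³ carbon → alcohol (secondary).
  CH(COOH): pendant –COOH: carbonyl C bonded to C and –OH → carboxylic acid.
  CH2OCH2: C–O–C with sp³ carbons on both sides and no adjacent C=O → ether.
  CH(CH=CH2): pendant –CH=CH2: C=C double bond → alkene.
  CO: –C(=O)– with carbon on both sides → ketone.
  CH2COOCH2: –C(=O)–O–C with C on the carbonyl side → ester.
  CHO: terminal –CHO: carbonyl C bonded to H and C → aldehyde.
Aldehyde appears at: CHO → 1.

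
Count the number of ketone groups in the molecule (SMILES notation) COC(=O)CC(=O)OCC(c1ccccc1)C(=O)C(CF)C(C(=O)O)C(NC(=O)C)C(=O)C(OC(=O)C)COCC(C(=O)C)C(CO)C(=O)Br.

Reading the structure from left to right:
  CH3OOC: CH3O–C(=O)–: carbonyl C bonded to C and to –OCH3 → ester (not ketone + ether).
  CH2COOCH2: –C(=O)–O–C with C on the carbonyl side → ester.
  CH(C6H5): pendant –C6H5: benzene ring → arene.
  CO: –C(=O)– with carbon on both sides → ketone.
  CH(CH2F): pendant –CH2X: halogen on sp³ carbon → alkyl halide.
  CH(COOH): pendant –COOH: carbonyl C bonded to C and –OH → carboxylic acid.
  CH(NHCOCH3): pendant –NHC(=O)CH3: N bonded to a carbonyl → amide (not amine).
  CO: –C(=O)– with carbon on both sides → ketone.
  CH(OCOCH3): pendant –OC(=O)CH3: an acyloxy group → ester.
  CH2OCH2: C–O–C with sp³ carbons on both sides and no adjacent C=O → ether.
  CH(COCH3): pendant –COCH3: carbonyl C bonded to two carbons → ketone.
  CH(CH2OH): pendant –CH2OH on an sp³ backbone C → alcohol.
  COBr: –C(=O)Br: carbonyl C bonded to C and to a halogen → acyl halide (not alkyl halide).
Ketone appears at: CO, CO, CH(COCH3) → 3.

3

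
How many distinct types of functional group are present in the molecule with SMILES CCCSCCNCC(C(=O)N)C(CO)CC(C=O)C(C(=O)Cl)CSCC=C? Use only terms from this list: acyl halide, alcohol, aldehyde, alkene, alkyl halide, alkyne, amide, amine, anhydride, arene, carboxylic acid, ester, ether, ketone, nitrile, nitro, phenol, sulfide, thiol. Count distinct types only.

7

Taking each segment in turn:
  CH2SCH2: C–S–C linkage → sulfide (thioether).
  CH2NHCH2: C–N–C with sp³ carbons and no adjacent C=O → amine (secondary).
  CH(CONH2): pendant –CONH2: carbonyl C bonded to C and N → amide.
  CH(CH2OH): pendant –CH2OH on an sp³ backbone C → alcohol.
  CH(CHO): pendant –CHO: carbonyl C bonded to C and H → aldehyde.
  CH(COCl): pendant –C(=O)X: carbonyl C bonded to C and halogen → acyl halide.
  CH2SCH2: C–S–C linkage → sulfide (thioether).
  CH=CH2: C=C double bond → alkene.
Distinct types present: acyl halide, alcohol, aldehyde, alkene, amide, amine, sulfide.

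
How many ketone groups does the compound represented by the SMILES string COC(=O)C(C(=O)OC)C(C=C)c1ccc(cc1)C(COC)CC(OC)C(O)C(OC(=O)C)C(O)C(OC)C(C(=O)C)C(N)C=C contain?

CH3O–C(=O)–: carbonyl C bonded to C and to –OCH3 → ester (not ketone + ether).
pendant –COOCH3: carbonyl C bonded to C and –OCH3 → ester.
pendant –CH=CH2: C=C double bond → alkene.
para-disubstituted benzene ring → arene.
pendant –CH2OCH3: C–O–C linkage → ether.
pendant –OCH3: C–O–C with sp³ C, no adjacent C=O → ether.
–OH on an sp³ carbon → alcohol (secondary).
pendant –OC(=O)CH3: an acyloxy group → ester.
–OH on an sp³ carbon → alcohol (secondary).
pendant –OCH3: C–O–C with sp³ C, no adjacent C=O → ether.
pendant –COCH3: carbonyl C bonded to two carbons → ketone.
–NH2 on an sp³ carbon with no adjacent C=O → amine.
C=C double bond → alkene.
Ketone appears at: CH(COCH3) → 1.

1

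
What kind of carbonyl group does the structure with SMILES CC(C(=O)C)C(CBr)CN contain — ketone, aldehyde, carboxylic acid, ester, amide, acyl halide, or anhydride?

ketone

The carbonyl is in the CH(COCH3) segment: pendant –COCH3: carbonyl C bonded to two carbons → ketone.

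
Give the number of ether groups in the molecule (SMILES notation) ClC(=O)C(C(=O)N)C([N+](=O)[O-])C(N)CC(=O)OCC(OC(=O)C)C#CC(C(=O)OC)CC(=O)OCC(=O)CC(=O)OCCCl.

0

–C(=O)Cl: carbonyl C bonded to C and to a halogen → acyl halide (not alkyl halide).
pendant –CONH2: carbonyl C bonded to C and N → amide.
–NO2 on an sp³ carbon → nitro (the N=O is not a carbonyl).
–NH2 on an sp³ carbon with no adjacent C=O → amine.
–C(=O)–O–C with C on the carbonyl side → ester.
pendant –OC(=O)CH3: an acyloxy group → ester.
C≡C triple bond → alkyne.
pendant –COOCH3: carbonyl C bonded to C and –OCH3 → ester.
–C(=O)–O–C with C on the carbonyl side → ester.
–C(=O)– with carbon on both sides → ketone.
–C(=O)–O–C with C on the carbonyl side → ester.
halogen on an sp³ carbon → alkyl halide.
No segment is a ether: CH2COOCH2 is ester, not ether; CH(OCOCH3) is ester, not ether; CH(COOCH3) is ester, not ether. → 0.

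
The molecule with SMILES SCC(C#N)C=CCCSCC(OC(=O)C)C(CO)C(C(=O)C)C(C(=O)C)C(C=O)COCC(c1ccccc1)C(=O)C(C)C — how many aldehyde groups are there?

Taking each segment in turn:
  HSCH2: –SH on an sp³ carbon → thiol.
  CH(CN): pendant –C≡N: nitrile.
  CH=CH: C=C double bond → alkene.
  CH2SCH2: C–S–C linkage → sulfide (thioether).
  CH(OCOCH3): pendant –OC(=O)CH3: an acyloxy group → ester.
  CH(CH2OH): pendant –CH2OH on an sp³ backbone C → alcohol.
  CH(COCH3): pendant –COCH3: carbonyl C bonded to two carbons → ketone.
  CH(COCH3): pendant –COCH3: carbonyl C bonded to two carbons → ketone.
  CH(CHO): pendant –CHO: carbonyl C bonded to C and H → aldehyde.
  CH2OCH2: C–O–C with sp³ carbons on both sides and no adjacent C=O → ether.
  CH(C6H5): pendant –C6H5: benzene ring → arene.
  CO: –C(=O)– with carbon on both sides → ketone.
Aldehyde appears at: CH(CHO) → 1.

1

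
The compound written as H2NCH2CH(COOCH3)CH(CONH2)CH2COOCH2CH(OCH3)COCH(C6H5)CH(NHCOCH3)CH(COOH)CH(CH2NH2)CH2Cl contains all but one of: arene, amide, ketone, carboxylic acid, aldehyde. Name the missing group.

aldehyde

arene: present (CH(C6H5) — pendant –C6H5: benzene ring → arene).
amide: present (CH(CONH2) — pendant –CONH2: carbonyl C bonded to C and N → amide).
carboxylic acid: present (CH(COOH) — pendant –COOH: carbonyl C bonded to C and –OH → carboxylic acid).
ketone: present (CO — –C(=O)– with carbon on both sides → ketone).
aldehyde: absent. In CO, the carbonyl carbon is bonded to two carbons, so it is a ketone, not an aldehyde. In CH(COOH), the carbonyl carbon bears –OH, not –H, so it is a carboxylic acid.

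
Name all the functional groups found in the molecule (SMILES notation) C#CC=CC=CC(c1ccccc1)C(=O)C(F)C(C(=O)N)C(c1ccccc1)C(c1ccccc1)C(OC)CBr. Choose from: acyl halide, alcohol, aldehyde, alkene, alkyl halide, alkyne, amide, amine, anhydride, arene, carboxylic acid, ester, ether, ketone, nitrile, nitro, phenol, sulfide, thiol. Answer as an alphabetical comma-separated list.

C≡C triple bond → alkyne.
C=C double bond → alkene.
C=C double bond → alkene.
pendant –C6H5: benzene ring → arene.
–C(=O)– with carbon on both sides → ketone.
halogen on an sp³ carbon → alkyl halide.
pendant –CONH2: carbonyl C bonded to C and N → amide.
pendant –C6H5: benzene ring → arene.
pendant –C6H5: benzene ring → arene.
pendant –OCH3: C–O–C with sp³ C, no adjacent C=O → ether.
halogen on an sp³ carbon → alkyl halide.

alkene, alkyl halide, alkyne, amide, arene, ether, ketone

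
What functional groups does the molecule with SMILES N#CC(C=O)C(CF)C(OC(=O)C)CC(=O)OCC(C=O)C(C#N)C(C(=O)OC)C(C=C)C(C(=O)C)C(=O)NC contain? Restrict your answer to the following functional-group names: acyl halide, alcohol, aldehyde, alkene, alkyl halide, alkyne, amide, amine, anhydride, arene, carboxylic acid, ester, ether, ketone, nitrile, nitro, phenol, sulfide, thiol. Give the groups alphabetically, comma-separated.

aldehyde, alkene, alkyl halide, amide, ester, ketone, nitrile

Working along the chain:
  N≡C: N≡C–: carbon triple-bonded to nitrogen → nitrile.
  CH(CHO): pendant –CHO: carbonyl C bonded to C and H → aldehyde.
  CH(CH2F): pendant –CH2X: halogen on sp³ carbon → alkyl halide.
  CH(OCOCH3): pendant –OC(=O)CH3: an acyloxy group → ester.
  CH2COOCH2: –C(=O)–O–C with C on the carbonyl side → ester.
  CH(CHO): pendant –CHO: carbonyl C bonded to C and H → aldehyde.
  CH(CN): pendant –C≡N: nitrile.
  CH(COOCH3): pendant –COOCH3: carbonyl C bonded to C and –OCH3 → ester.
  CH(CH=CH2): pendant –CH=CH2: C=C double bond → alkene.
  CH(COCH3): pendant –COCH3: carbonyl C bonded to two carbons → ketone.
  CONHCH3: –C(=O)NHCH3: carbonyl C bonded to C and to N → amide (the N is not an amine).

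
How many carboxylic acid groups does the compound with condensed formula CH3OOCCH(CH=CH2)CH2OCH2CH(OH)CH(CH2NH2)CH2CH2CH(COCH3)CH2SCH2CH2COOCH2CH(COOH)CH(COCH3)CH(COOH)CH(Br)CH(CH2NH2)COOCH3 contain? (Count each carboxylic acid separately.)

2

Working along the chain:
  CH3OOC: CH3O–C(=O)–: carbonyl C bonded to C and to –OCH3 → ester (not ketone + ether).
  CH(CH=CH2): pendant –CH=CH2: C=C double bond → alkene.
  CH2OCH2: C–O–C with sp³ carbons on both sides and no adjacent C=O → ether.
  CH(OH): –OH on an sp³ carbon → alcohol (secondary).
  CH(CH2NH2): pendant –CH2NH2: N on sp³ C, no adjacent C=O → amine.
  CH(COCH3): pendant –COCH3: carbonyl C bonded to two carbons → ketone.
  CH2SCH2: C–S–C linkage → sulfide (thioether).
  CH2COOCH2: –C(=O)–O–C with C on the carbonyl side → ester.
  CH(COOH): pendant –COOH: carbonyl C bonded to C and –OH → carboxylic acid.
  CH(COCH3): pendant –COCH3: carbonyl C bonded to two carbons → ketone.
  CH(COOH): pendant –COOH: carbonyl C bonded to C and –OH → carboxylic acid.
  CH(Br): halogen on an sp³ carbon → alkyl halide.
  CH(CH2NH2): pendant –CH2NH2: N on sp³ C, no adjacent C=O → amine.
  COOCH3: –C(=O)OCH3: carbonyl C bonded to C and to –OCH3 → ester (not ketone + ether).
Carboxylic acid appears at: CH(COOH), CH(COOH) → 2.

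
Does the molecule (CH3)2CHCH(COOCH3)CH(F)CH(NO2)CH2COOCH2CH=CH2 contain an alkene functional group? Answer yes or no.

yes

Reading the structure from left to right:
  CH(COOCH3): pendant –COOCH3: carbonyl C bonded to C and –OCH3 → ester.
  CH(F): halogen on an sp³ carbon → alkyl halide.
  CH(NO2): –NO2 on an sp³ carbon → nitro (the N=O is not a carbonyl).
  CH2COOCH2: –C(=O)–O–C with C on the carbonyl side → ester.
  CH=CH2: C=C double bond → alkene.
The CH=CH2 segment supplies the alkene: C=C double bond → alkene.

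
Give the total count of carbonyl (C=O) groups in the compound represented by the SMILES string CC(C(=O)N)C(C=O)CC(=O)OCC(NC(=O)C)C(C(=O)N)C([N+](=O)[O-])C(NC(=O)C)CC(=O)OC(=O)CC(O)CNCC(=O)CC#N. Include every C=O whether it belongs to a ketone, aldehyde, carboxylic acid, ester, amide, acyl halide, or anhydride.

9

CH(CONH2): amide, 1 C=O (running total 1).
CH(CHO): aldehyde, 1 C=O (running total 2).
CH2COOCH2: ester, 1 C=O (running total 3).
CH(NHCOCH3): amide, 1 C=O (running total 4).
CH(CONH2): amide, 1 C=O (running total 5).
CH(NHCOCH3): amide, 1 C=O (running total 6).
CH2CO-O-COCH2: anhydride, 2 C=O (running total 8).
CO: ketone, 1 C=O (running total 9).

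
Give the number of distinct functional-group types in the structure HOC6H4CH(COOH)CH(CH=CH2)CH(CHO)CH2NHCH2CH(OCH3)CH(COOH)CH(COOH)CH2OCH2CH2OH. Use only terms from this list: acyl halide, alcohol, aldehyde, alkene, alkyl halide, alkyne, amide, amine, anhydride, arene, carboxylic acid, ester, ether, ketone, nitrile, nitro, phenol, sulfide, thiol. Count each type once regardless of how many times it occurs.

Reading the structure from left to right:
  HOC6H4: –OH attached directly to an aromatic ring → phenol (not alcohol); the ring itself is an arene.
  CH(COOH): pendant –COOH: carbonyl C bonded to C and –OH → carboxylic acid.
  CH(CH=CH2): pendant –CH=CH2: C=C double bond → alkene.
  CH(CHO): pendant –CHO: carbonyl C bonded to C and H → aldehyde.
  CH2NHCH2: C–N–C with sp³ carbons and no adjacent C=O → amine (secondary).
  CH(OCH3): pendant –OCH3: C–O–C with sp³ C, no adjacent C=O → ether.
  CH(COOH): pendant –COOH: carbonyl C bonded to C and –OH → carboxylic acid.
  CH(COOH): pendant –COOH: carbonyl C bonded to C and –OH → carboxylic acid.
  CH2OCH2: C–O–C with sp³ carbons on both sides and no adjacent C=O → ether.
  CH2OH: –OH on an sp³ carbon → alcohol.
Distinct types present: alcohol, aldehyde, alkene, amine, arene, carboxylic acid, ether, phenol.

8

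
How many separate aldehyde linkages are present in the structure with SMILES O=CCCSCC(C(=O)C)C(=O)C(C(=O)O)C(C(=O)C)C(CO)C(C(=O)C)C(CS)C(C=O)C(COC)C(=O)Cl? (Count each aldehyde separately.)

Taking each segment in turn:
  OHC: terminal –CHO: carbonyl C bonded to H and C → aldehyde.
  CH2SCH2: C–S–C linkage → sulfide (thioether).
  CH(COCH3): pendant –COCH3: carbonyl C bonded to two carbons → ketone.
  CO: –C(=O)– with carbon on both sides → ketone.
  CH(COOH): pendant –COOH: carbonyl C bonded to C and –OH → carboxylic acid.
  CH(COCH3): pendant –COCH3: carbonyl C bonded to two carbons → ketone.
  CH(CH2OH): pendant –CH2OH on an sp³ backbone C → alcohol.
  CH(COCH3): pendant –COCH3: carbonyl C bonded to two carbons → ketone.
  CH(CH2SH): pendant –CH2SH → thiol.
  CH(CHO): pendant –CHO: carbonyl C bonded to C and H → aldehyde.
  CH(CH2OCH3): pendant –CH2OCH3: C–O–C linkage → ether.
  COCl: –C(=O)Cl: carbonyl C bonded to C and to a halogen → acyl halide (not alkyl halide).
Aldehyde appears at: OHC, CH(CHO) → 2.

2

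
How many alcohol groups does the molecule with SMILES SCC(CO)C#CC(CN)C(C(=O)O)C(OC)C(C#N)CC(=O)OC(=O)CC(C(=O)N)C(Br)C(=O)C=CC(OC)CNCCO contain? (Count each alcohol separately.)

Working along the chain:
  HSCH2: –SH on an sp³ carbon → thiol.
  CH(CH2OH): pendant –CH2OH on an sp³ backbone C → alcohol.
  C≡C: C≡C triple bond → alkyne.
  CH(CH2NH2): pendant –CH2NH2: N on sp³ C, no adjacent C=O → amine.
  CH(COOH): pendant –COOH: carbonyl C bonded to C and –OH → carboxylic acid.
  CH(OCH3): pendant –OCH3: C–O–C with sp³ C, no adjacent C=O → ether.
  CH(CN): pendant –C≡N: nitrile.
  CH2CO-O-COCH2: two acyl groups sharing one oxygen, –C(=O)–O–C(=O)– → anhydride.
  CH(CONH2): pendant –CONH2: carbonyl C bonded to C and N → amide.
  CH(Br): halogen on an sp³ carbon → alkyl halide.
  CO: –C(=O)– with carbon on both sides → ketone.
  CH=CH: C=C double bond → alkene.
  CH(OCH3): pendant –OCH3: C–O–C with sp³ C, no adjacent C=O → ether.
  CH2NHCH2: C–N–C with sp³ carbons and no adjacent C=O → amine (secondary).
  CH2OH: –OH on an sp³ carbon → alcohol.
Alcohol appears at: CH(CH2OH), CH2OH → 2.

2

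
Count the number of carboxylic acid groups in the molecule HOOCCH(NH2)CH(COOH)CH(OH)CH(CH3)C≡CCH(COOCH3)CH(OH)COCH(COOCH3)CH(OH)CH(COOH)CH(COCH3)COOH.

Reading the structure from left to right:
  HOOC: –COOH: carbonyl C bonded to –OH and C → carboxylic acid (the –OH is not a separate alcohol).
  CH(NH2): –NH2 on an sp³ carbon with no adjacent C=O → amine.
  CH(COOH): pendant –COOH: carbonyl C bonded to C and –OH → carboxylic acid.
  CH(OH): –OH on an sp³ carbon → alcohol (secondary).
  C≡C: C≡C triple bond → alkyne.
  CH(COOCH3): pendant –COOCH3: carbonyl C bonded to C and –OCH3 → ester.
  CH(OH): –OH on an sp³ carbon → alcohol (secondary).
  CO: –C(=O)– with carbon on both sides → ketone.
  CH(COOCH3): pendant –COOCH3: carbonyl C bonded to C and –OCH3 → ester.
  CH(OH): –OH on an sp³ carbon → alcohol (secondary).
  CH(COOH): pendant –COOH: carbonyl C bonded to C and –OH → carboxylic acid.
  CH(COCH3): pendant –COCH3: carbonyl C bonded to two carbons → ketone.
  COOH: –COOH: carbonyl C bonded to –OH and C → carboxylic acid (the –OH is not a separate alcohol).
Carboxylic acid appears at: HOOC, CH(COOH), CH(COOH), COOH → 4.

4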